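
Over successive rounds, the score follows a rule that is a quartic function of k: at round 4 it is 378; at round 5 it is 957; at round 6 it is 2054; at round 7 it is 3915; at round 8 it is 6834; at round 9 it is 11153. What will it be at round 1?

9

Write the value at k as g(k).
First differences: 579, 1097, 1861, 2919, 4319. Second differences: 518, 764, 1058, 1400. Third differences: 246, 294, 342. Fourth differences: 48, 48.
Level-4 differences are constant, so g has degree 4.
Fitting a degree-4 polynomial gives g(k) = 2k^4 - 3k³ + 2k² + 6k + 2.
Then g(1) = 9.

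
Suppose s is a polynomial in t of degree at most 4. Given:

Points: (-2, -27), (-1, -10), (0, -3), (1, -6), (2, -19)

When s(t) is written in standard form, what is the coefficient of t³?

Write s(t) = at^4 + bt³ + ct² + dt + e; the 5 given values yield a linear system in the 5 coefficients.
Solving, the top 2 coefficients vanish, and s(t) = -5t² + 2t - 3.
The coefficient of t³ is 0.

0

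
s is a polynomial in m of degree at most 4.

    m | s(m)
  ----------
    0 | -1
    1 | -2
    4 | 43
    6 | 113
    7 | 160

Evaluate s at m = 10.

Write s(m) = am^4 + bm³ + cm² + dm + e; the 5 given values yield a linear system in the 5 coefficients.
Solving, the top 2 coefficients vanish, and s(m) = 4m² - 5m - 1.
Then s(10) = 349.

349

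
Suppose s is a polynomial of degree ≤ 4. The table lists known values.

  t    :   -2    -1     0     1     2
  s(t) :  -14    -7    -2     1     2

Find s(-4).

-34

First differences: 7, 5, 3, 1. Second differences: -2, -2, -2.
Level-2 differences are constant, so s has degree 2.
Fitting a degree-2 polynomial gives s(t) = -t² + 4t - 2.
Then s(-4) = -34.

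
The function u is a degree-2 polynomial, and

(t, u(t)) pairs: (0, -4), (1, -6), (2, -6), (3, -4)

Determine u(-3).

Write u(t) = at² + bt + c; the 4 given values yield a linear system in the 3 coefficients.
Solving, u(t) = t² - 3t - 4.
Then u(-3) = 14.

14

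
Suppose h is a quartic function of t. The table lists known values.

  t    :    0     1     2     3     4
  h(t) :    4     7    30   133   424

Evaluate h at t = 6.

Write h(t) = at^4 + bt³ + ct² + dt + e; the 5 given values yield a linear system in the 5 coefficients.
Solving, h(t) = 2t^4 - 2t³ + 2t² + t + 4.
Then h(6) = 2242.

2242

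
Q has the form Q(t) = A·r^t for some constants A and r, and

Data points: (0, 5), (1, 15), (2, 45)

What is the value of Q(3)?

135

Consecutive ratio: 15/5 = 3, and 45/15 = 3, so r = 3.
Then A·3^0 = 5 gives A = 5, and Q(t) = 5·3^t.
Q(3) = 5·3^3 = 135.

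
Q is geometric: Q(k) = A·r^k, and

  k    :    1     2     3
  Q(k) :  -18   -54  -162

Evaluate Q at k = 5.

Consecutive ratio: -54/(-18) = 3, and -162/(-54) = 3, so r = 3.
Then A·3^1 = -18 gives A = -6, and Q(k) = -6·3^k.
Q(5) = -6·3^5 = -1458.

-1458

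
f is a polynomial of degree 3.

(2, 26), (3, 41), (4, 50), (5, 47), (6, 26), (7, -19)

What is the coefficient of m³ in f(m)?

-1

First differences: 15, 9, -3, -21, -45. Second differences: -6, -12, -18, -24. Third differences: -6, -6, -6.
Level-3 differences are constant, so f has degree 3.
Fitting a degree-3 polynomial gives f(m) = -m³ + 6m² + 4m + 2.
The coefficient of m³ is -1.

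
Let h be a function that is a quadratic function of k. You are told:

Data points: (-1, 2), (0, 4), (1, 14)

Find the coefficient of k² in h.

4

Write h(k) = ak² + bk + c; the 3 given values yield a linear system in the 3 coefficients.
Solving, h(k) = 4k² + 6k + 4.
The coefficient of k² is 4.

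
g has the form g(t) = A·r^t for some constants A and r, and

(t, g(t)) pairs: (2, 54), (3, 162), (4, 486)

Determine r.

3

Consecutive ratio: 162/54 = 3, and 486/162 = 3, so r = 3.
Then A·3^2 = 54 gives A = 6, and g(t) = 6·3^t.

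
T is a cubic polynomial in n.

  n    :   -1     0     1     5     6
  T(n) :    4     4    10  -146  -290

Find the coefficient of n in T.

5

Write T(n) = an³ + bn² + cn + d; the 5 given values yield a linear system in the 4 coefficients.
Solving, T(n) = -2n³ + 3n² + 5n + 4.
The coefficient of n is 5.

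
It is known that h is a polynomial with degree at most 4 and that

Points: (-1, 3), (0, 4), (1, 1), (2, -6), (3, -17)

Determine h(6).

Write h(k) = ak^4 + bk³ + ck² + dk + e; the 5 given values yield a linear system in the 5 coefficients.
Solving, the top 2 coefficients vanish, and h(k) = -2k² - k + 4.
Then h(6) = -74.

-74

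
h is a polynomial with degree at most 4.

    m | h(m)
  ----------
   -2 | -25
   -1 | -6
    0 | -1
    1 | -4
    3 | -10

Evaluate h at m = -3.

Write h(m) = am^4 + bm³ + cm² + dm + e; the 5 given values yield a linear system in the 5 coefficients.
Solving, the leading coefficient vanishes, and h(m) = m³ - 4m² - 1.
Then h(-3) = -64.

-64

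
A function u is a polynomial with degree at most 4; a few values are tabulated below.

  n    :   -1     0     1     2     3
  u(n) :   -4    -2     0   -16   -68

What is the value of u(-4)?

170

First differences: 2, 2, -16, -52. Second differences: 0, -18, -36. Third differences: -18, -18.
Level-3 differences are constant, so u has degree 3.
Fitting a degree-3 polynomial gives u(n) = -3n³ + 5n - 2.
Then u(-4) = 170.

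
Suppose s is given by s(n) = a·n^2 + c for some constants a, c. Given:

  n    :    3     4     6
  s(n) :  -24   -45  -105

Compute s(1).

From s(3) = -24 and s(4) = -45: 9a + c = -24 and 16a + c = -45.
Subtracting: 7a = -21, so a = -3; then c = -24 − (-3)·9 = 3.
So s(n) = -3n² + 3, and s(1) = 0.

0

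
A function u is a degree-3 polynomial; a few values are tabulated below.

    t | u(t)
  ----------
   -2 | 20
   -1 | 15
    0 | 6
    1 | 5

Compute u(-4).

Write u(t) = at³ + bt² + ct + d; the 4 given values yield a linear system in the 4 coefficients.
Solving, u(t) = 2t³ + 4t² - 7t + 6.
Then u(-4) = -30.

-30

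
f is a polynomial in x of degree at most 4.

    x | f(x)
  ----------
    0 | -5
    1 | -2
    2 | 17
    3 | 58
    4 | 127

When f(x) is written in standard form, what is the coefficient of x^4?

First differences: 3, 19, 41, 69. Second differences: 16, 22, 28. Third differences: 6, 6.
Level-3 differences are constant, so f has degree 3.
Fitting a degree-3 polynomial gives f(x) = x³ + 5x² - 3x - 5.
The coefficient of x^4 is 0.

0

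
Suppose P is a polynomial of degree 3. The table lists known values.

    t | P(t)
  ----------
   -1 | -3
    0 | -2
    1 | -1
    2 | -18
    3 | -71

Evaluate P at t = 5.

-357

First differences: 1, 1, -17, -53. Second differences: 0, -18, -36. Third differences: -18, -18.
Level-3 differences are constant, so P has degree 3.
Fitting a degree-3 polynomial gives P(t) = -3t³ + 4t - 2.
Then P(5) = -357.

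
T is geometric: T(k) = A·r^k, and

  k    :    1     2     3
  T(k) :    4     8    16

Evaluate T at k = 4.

Consecutive ratio: 8/4 = 2, and 16/8 = 2, so r = 2.
Then A·2^1 = 4 gives A = 2, and T(k) = 2·2^k.
T(4) = 2·2^4 = 32.

32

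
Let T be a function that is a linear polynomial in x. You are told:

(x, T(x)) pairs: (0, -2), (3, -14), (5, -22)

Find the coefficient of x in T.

-4

Write T(x) = ax + b; the 3 given values yield a linear system in the 2 coefficients.
Solving, T(x) = -4x - 2.
The coefficient of x is -4.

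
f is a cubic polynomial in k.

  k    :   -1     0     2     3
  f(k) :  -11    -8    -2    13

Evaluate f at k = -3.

Write f(k) = ak³ + bk² + ck + d; the 4 given values yield a linear system in the 4 coefficients.
Solving, f(k) = k³ - k² + k - 8.
Then f(-3) = -47.

-47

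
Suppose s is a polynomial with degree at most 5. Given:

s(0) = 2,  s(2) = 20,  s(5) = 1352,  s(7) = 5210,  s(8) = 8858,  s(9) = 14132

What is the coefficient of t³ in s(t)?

Write s(t) = at^5 + bt^4 + ct³ + dt² + et + p; the 6 given values yield a linear system in the 6 coefficients.
Solving, the leading coefficient vanishes, and s(t) = 2t^4 + 2t³ - 5t² - 5t + 2.
The coefficient of t³ is 2.

2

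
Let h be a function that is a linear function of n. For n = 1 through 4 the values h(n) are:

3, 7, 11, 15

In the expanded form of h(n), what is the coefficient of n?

First differences: 4, 4, 4.
Level-1 differences are constant, so h has degree 1.
Fitting a degree-1 polynomial gives h(n) = 4n - 1.
The coefficient of n is 4.

4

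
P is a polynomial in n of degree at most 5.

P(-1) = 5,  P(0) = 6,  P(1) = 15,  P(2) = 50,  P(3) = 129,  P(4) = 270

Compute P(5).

Write P(n) = an^5 + bn^4 + cn³ + dn² + en + p; the 6 given values yield a linear system in the 6 coefficients.
Solving, the top 2 coefficients vanish, and P(n) = 3n³ + 4n² + 2n + 6.
Then P(5) = 491.

491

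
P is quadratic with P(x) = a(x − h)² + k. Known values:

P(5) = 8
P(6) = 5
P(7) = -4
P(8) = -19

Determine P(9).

First differences -3, -9, -15; second difference -6 = 2a, so a = -3.
Expanding, the x-coefficient is −2ah = 6h; matching it to the data gives h = 5, and then k = 8.
So P(x) = -3(x − 5)² + 8.
P(9) = -3·4² + 8 = -40.

-40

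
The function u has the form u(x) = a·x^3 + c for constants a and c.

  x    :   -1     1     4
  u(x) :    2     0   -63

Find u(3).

From u(-1) = 2 and u(1) = 0: -1a + c = 2 and 1a + c = 0.
Subtracting: 2a = -2, so a = -1; then c = 2 − (-1)·(-1) = 1.
So u(x) = -1x³ + 1, and u(3) = -26.

-26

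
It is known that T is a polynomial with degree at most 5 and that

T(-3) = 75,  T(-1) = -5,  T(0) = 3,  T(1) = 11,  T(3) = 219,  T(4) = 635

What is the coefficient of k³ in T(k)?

2

Write T(k) = ak^5 + bk^4 + ck³ + dk² + ek + p; the 6 given values yield a linear system in the 6 coefficients.
Solving, the leading coefficient vanishes, and T(k) = 2k^4 + 2k³ - 2k² + 6k + 3.
The coefficient of k³ is 2.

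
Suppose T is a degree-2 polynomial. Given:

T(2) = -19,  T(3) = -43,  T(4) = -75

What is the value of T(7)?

-219

Write T(k) = ak² + bk + c; the 3 given values yield a linear system in the 3 coefficients.
Solving, T(k) = -4k² - 4k + 5.
Then T(7) = -219.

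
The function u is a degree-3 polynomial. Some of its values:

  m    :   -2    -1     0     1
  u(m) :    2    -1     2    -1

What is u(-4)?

Write u(m) = am³ + bm² + cm + d; the 4 given values yield a linear system in the 4 coefficients.
Solving, u(m) = -2m³ - 3m² + 2m + 2.
Then u(-4) = 74.

74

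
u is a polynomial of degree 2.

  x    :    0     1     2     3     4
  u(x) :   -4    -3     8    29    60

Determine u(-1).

5

First differences: 1, 11, 21, 31. Second differences: 10, 10, 10.
Level-2 differences are constant, so u has degree 2.
Fitting a degree-2 polynomial gives u(x) = 5x² - 4x - 4.
Then u(-1) = 5.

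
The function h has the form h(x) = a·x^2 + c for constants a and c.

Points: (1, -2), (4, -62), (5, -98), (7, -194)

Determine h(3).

From h(1) = -2 and h(4) = -62: 1a + c = -2 and 16a + c = -62.
Subtracting: 15a = -60, so a = -4; then c = -2 − (-4)·1 = 2.
So h(x) = -4x² + 2, and h(3) = -34.

-34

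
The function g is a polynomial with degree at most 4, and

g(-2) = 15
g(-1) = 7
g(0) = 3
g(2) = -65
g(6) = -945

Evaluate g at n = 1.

Write g(n) = an^4 + bn³ + cn² + dn + e; the 5 given values yield a linear system in the 5 coefficients.
Solving, the leading coefficient vanishes, and g(n) = -3n³ - 7n² - 8n + 3.
Then g(1) = -15.

-15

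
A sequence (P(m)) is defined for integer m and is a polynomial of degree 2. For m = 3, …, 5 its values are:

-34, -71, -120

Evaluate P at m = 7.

Write P(m) = am² + bm + c; the 3 given values yield a linear system in the 3 coefficients.
Solving, P(m) = -6m² + 5m + 5.
Then P(7) = -254.

-254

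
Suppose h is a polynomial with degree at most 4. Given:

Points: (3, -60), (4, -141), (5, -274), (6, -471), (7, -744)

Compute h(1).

First differences: -81, -133, -197, -273. Second differences: -52, -64, -76. Third differences: -12, -12.
Level-3 differences are constant, so h has degree 3.
Fitting a degree-3 polynomial gives h(k) = -2k³ - 2k² + 7k - 9.
Then h(1) = -6.

-6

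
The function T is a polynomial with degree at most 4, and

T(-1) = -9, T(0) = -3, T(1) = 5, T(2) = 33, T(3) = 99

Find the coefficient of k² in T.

1

Write T(k) = ak^4 + bk³ + ck² + dk + e; the 5 given values yield a linear system in the 5 coefficients.
Solving, the leading coefficient vanishes, and T(k) = 3k³ + k² + 4k - 3.
The coefficient of k² is 1.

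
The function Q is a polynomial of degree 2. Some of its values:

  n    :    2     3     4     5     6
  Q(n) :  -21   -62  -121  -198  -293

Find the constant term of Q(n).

First differences: -41, -59, -77, -95. Second differences: -18, -18, -18.
Level-2 differences are constant, so Q has degree 2.
Fitting a degree-2 polynomial gives Q(n) = -9n² + 4n + 7.
The constant term is Q(0) = 7.

7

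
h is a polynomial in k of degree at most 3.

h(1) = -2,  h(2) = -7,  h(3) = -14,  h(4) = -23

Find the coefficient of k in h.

-2

First differences: -5, -7, -9. Second differences: -2, -2.
Level-2 differences are constant, so h has degree 2.
Fitting a degree-2 polynomial gives h(k) = -k² - 2k + 1.
The coefficient of k is -2.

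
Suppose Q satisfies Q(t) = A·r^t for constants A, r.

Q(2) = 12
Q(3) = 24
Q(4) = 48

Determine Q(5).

Consecutive ratio: 24/12 = 2, and 48/24 = 2, so r = 2.
Then A·2^2 = 12 gives A = 3, and Q(t) = 3·2^t.
Q(5) = 3·2^5 = 96.

96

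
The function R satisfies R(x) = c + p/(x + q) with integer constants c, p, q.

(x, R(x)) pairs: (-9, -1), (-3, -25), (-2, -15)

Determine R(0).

(R(x) − c)(x + q) = p for each data point; the three points give a linear system in c and q, then p follows.
Solving: c = -5, q = 4, p = -20, so R(x) = -5 − 20/(x + 4).
Then R(0) = -5 − 20/4 = -10.

-10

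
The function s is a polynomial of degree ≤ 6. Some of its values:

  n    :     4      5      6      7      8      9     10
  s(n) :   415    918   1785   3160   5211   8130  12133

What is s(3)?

First differences: 503, 867, 1375, 2051, 2919, 4003. Second differences: 364, 508, 676, 868, 1084. Third differences: 144, 168, 192, 216. Fourth differences: 24, 24, 24.
Level-4 differences are constant, so s has degree 4.
Fitting a degree-4 polynomial gives s(n) = n^4 + 2n³ + n² + 3n + 3.
Then s(3) = 156.

156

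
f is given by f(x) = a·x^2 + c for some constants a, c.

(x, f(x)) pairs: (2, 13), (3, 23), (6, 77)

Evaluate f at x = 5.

From f(2) = 13 and f(3) = 23: 4a + c = 13 and 9a + c = 23.
Subtracting: 5a = 10, so a = 2; then c = 13 − 2·4 = 5.
So f(x) = 2x² + 5, and f(5) = 55.

55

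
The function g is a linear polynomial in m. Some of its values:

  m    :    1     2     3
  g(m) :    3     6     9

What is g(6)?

Write g(m) = am + b; the 3 given values yield a linear system in the 2 coefficients.
Solving, g(m) = 3m.
Then g(6) = 18.

18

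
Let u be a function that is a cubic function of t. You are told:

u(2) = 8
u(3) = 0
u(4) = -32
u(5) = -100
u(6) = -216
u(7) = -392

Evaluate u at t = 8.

First differences: -8, -32, -68, -116, -176. Second differences: -24, -36, -48, -60. Third differences: -12, -12, -12.
Level-3 differences are constant, so u has degree 3.
Fitting a degree-3 polynomial gives u(t) = -2t³ + 6t².
Then u(8) = -640.

-640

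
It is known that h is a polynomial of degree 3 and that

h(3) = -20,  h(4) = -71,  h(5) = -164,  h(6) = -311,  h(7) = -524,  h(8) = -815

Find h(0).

First differences: -51, -93, -147, -213, -291. Second differences: -42, -54, -66, -78. Third differences: -12, -12, -12.
Level-3 differences are constant, so h has degree 3.
Fitting a degree-3 polynomial gives h(n) = -2n³ + 3n² + 2n + 1.
Then h(0) = 1.

1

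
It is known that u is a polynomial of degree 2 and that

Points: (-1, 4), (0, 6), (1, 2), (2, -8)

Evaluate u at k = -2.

Write u(k) = ak² + bk + c; the 4 given values yield a linear system in the 3 coefficients.
Solving, u(k) = -3k² - k + 6.
Then u(-2) = -4.

-4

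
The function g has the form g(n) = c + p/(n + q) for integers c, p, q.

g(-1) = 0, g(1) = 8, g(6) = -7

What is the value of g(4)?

-10

(g(n) − c)(n + q) = p for each data point; the three points give a linear system in c and q, then p follows.
Solving: c = -4, q = -2, p = -12, so g(n) = -4 − 12/(n − 2).
Then g(4) = -4 − 12/2 = -10.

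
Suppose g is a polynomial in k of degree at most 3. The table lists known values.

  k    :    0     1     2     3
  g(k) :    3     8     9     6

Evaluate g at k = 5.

-12

Write g(k) = ak³ + bk² + ck + d; the 4 given values yield a linear system in the 4 coefficients.
Solving, the leading coefficient vanishes, and g(k) = -2k² + 7k + 3.
Then g(5) = -12.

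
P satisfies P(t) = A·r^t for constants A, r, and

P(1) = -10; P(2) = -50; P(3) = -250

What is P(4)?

Consecutive ratio: -50/(-10) = 5, and -250/(-50) = 5, so r = 5.
Then A·5^1 = -10 gives A = -2, and P(t) = -2·5^t.
P(4) = -2·5^4 = -1250.

-1250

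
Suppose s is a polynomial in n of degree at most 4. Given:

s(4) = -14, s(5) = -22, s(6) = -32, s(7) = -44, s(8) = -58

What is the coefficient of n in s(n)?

1

First differences: -8, -10, -12, -14. Second differences: -2, -2, -2.
Level-2 differences are constant, so s has degree 2.
Fitting a degree-2 polynomial gives s(n) = -n² + n - 2.
The coefficient of n is 1.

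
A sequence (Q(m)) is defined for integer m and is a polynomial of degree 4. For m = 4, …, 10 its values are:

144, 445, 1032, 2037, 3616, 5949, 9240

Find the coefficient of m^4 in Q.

1

First differences: 301, 587, 1005, 1579, 2333, 3291. Second differences: 286, 418, 574, 754, 958. Third differences: 132, 156, 180, 204. Fourth differences: 24, 24, 24.
Level-4 differences are constant, so Q has degree 4.
Fitting a degree-4 polynomial gives Q(m) = m^4 - 8m² + 4m.
The coefficient of m^4 is 1.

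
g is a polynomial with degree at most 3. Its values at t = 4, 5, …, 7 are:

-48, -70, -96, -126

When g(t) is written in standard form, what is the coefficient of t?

-4

Write g(t) = at³ + bt² + ct + d; the 4 given values yield a linear system in the 4 coefficients.
Solving, the leading coefficient vanishes, and g(t) = -2t² - 4t.
The coefficient of t is -4.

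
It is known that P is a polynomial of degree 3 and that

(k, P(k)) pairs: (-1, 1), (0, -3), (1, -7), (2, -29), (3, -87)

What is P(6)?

-657

First differences: -4, -4, -22, -58. Second differences: 0, -18, -36. Third differences: -18, -18.
Level-3 differences are constant, so P has degree 3.
Fitting a degree-3 polynomial gives P(k) = -3k³ - k - 3.
Then P(6) = -657.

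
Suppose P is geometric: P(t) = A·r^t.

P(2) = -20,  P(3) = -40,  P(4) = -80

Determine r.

Consecutive ratio: -40/(-20) = 2, and -80/(-40) = 2, so r = 2.
Then A·2^2 = -20 gives A = -5, and P(t) = -5·2^t.

2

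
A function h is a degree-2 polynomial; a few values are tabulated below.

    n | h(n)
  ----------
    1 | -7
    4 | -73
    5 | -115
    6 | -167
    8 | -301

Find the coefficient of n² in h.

-5

Write h(n) = an² + bn + c; the 5 given values yield a linear system in the 3 coefficients.
Solving, h(n) = -5n² + 3n - 5.
The coefficient of n² is -5.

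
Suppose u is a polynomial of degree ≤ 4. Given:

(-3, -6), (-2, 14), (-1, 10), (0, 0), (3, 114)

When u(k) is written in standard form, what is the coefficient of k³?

Write u(k) = ak^4 + bk³ + ck² + dk + e; the 5 given values yield a linear system in the 5 coefficients.
Solving, the leading coefficient vanishes, and u(k) = 3k³ + 6k² - 7k.
The coefficient of k³ is 3.

3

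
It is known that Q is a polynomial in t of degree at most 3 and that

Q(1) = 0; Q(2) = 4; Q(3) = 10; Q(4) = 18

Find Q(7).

Write Q(t) = at³ + bt² + ct + d; the 4 given values yield a linear system in the 4 coefficients.
Solving, the leading coefficient vanishes, and Q(t) = t² + t - 2.
Then Q(7) = 54.

54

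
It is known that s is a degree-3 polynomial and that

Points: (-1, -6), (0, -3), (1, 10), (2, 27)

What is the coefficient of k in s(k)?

Write s(k) = ak³ + bk² + ck + d; the 4 given values yield a linear system in the 4 coefficients.
Solving, s(k) = -k³ + 5k² + 9k - 3.
The coefficient of k is 9.

9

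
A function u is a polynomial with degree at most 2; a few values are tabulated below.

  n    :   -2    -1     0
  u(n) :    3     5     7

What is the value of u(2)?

First differences: 2, 2.
Level-1 differences are constant, so u has degree 1.
Fitting a degree-1 polynomial gives u(n) = 2n + 7.
Then u(2) = 11.

11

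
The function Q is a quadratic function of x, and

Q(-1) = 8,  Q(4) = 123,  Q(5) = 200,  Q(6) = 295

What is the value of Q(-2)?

39

Write Q(x) = ax² + bx + c; the 4 given values yield a linear system in the 3 coefficients.
Solving, Q(x) = 9x² - 4x - 5.
Then Q(-2) = 39.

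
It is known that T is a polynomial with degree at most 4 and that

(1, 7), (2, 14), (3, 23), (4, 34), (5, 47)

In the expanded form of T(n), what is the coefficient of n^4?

First differences: 7, 9, 11, 13. Second differences: 2, 2, 2.
Level-2 differences are constant, so T has degree 2.
Fitting a degree-2 polynomial gives T(n) = n² + 4n + 2.
The coefficient of n^4 is 0.

0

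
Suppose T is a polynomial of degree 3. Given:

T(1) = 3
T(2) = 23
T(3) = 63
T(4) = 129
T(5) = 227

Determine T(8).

773

First differences: 20, 40, 66, 98. Second differences: 20, 26, 32. Third differences: 6, 6.
Level-3 differences are constant, so T has degree 3.
Fitting a degree-3 polynomial gives T(m) = m³ + 4m² + m - 3.
Then T(8) = 773.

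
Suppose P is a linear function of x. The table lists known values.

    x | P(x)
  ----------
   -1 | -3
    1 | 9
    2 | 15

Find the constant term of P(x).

3

Write P(x) = ax + b; the 3 given values yield a linear system in the 2 coefficients.
Solving, P(x) = 6x + 3.
The constant term is P(0) = 3.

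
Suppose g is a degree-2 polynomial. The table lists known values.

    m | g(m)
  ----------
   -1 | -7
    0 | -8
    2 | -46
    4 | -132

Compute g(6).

Write g(m) = am² + bm + c; the 4 given values yield a linear system in the 3 coefficients.
Solving, g(m) = -6m² - 7m - 8.
Then g(6) = -266.

-266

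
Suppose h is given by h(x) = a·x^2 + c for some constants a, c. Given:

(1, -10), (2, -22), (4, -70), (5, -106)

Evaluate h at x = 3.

-42

From h(1) = -10 and h(2) = -22: 1a + c = -10 and 4a + c = -22.
Subtracting: 3a = -12, so a = -4; then c = -10 − (-4)·1 = -6.
So h(x) = -4x² − 6, and h(3) = -42.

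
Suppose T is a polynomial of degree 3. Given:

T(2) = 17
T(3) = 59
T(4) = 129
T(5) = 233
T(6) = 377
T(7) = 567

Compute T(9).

1109

First differences: 42, 70, 104, 144, 190. Second differences: 28, 34, 40, 46. Third differences: 6, 6, 6.
Level-3 differences are constant, so T has degree 3.
Fitting a degree-3 polynomial gives T(n) = n³ + 5n² - 2n - 7.
Then T(9) = 1109.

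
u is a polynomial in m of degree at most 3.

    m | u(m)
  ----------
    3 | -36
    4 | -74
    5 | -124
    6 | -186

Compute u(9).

Write u(m) = am³ + bm² + cm + d; the 4 given values yield a linear system in the 4 coefficients.
Solving, the leading coefficient vanishes, and u(m) = -6m² + 4m + 6.
Then u(9) = -444.

-444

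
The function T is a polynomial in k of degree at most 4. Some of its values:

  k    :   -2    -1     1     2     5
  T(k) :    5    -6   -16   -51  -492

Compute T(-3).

Write T(k) = ak^4 + bk³ + ck² + dk + e; the 5 given values yield a linear system in the 5 coefficients.
Solving, the leading coefficient vanishes, and T(k) = -3k³ - 4k² - 2k - 7.
Then T(-3) = 44.

44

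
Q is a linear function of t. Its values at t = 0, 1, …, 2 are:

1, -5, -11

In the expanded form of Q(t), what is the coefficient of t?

-6

First differences: -6, -6.
Level-1 differences are constant, so Q has degree 1.
Fitting a degree-1 polynomial gives Q(t) = -6t + 1.
The coefficient of t is -6.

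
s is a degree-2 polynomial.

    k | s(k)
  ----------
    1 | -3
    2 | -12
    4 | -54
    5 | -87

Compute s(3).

Write s(k) = ak² + bk + c; the 4 given values yield a linear system in the 3 coefficients.
Solving, s(k) = -4k² + 3k - 2.
Then s(3) = -29.

-29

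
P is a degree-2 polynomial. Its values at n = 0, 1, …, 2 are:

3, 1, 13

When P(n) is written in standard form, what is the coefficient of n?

Write P(n) = an² + bn + c; the 3 given values yield a linear system in the 3 coefficients.
Solving, P(n) = 7n² - 9n + 3.
The coefficient of n is -9.

-9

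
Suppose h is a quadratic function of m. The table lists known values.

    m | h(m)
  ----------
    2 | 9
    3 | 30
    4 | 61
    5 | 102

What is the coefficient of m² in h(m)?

First differences: 21, 31, 41. Second differences: 10, 10.
Level-2 differences are constant, so h has degree 2.
Fitting a degree-2 polynomial gives h(m) = 5m² - 4m - 3.
The coefficient of m² is 5.

5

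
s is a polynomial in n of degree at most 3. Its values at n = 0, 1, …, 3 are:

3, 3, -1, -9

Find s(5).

First differences: 0, -4, -8. Second differences: -4, -4.
Level-2 differences are constant, so s has degree 2.
Fitting a degree-2 polynomial gives s(n) = -2n² + 2n + 3.
Then s(5) = -37.

-37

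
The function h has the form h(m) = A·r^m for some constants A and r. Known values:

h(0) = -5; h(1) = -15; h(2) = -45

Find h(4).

-405

Consecutive ratio: -15/(-5) = 3, and -45/(-15) = 3, so r = 3.
Then A·3^0 = -5 gives A = -5, and h(m) = -5·3^m.
h(4) = -5·3^4 = -405.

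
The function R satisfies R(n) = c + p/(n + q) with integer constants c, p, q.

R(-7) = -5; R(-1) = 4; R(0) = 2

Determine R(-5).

(R(n) − c)(n + q) = p for each data point; the three points give a linear system in c and q, then p follows.
Solving: c = -2, q = 3, p = 12, so R(n) = -2 + 12/(n + 3).
Then R(-5) = -2 + 12/(-2) = -8.

-8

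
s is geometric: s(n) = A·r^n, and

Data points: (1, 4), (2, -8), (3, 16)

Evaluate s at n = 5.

Consecutive ratio: -8/4 = -2, and 16/(-8) = -2, so r = -2.
Then A·(-2)^1 = 4 gives A = -2, and s(n) = -2·(-2)^n.
s(5) = -2·(-2)^5 = 64.

64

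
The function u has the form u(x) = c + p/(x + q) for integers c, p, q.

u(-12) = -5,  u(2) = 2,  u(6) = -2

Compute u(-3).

-8

(u(x) − c)(x + q) = p for each data point; the three points give a linear system in c and q, then p follows.
Solving: c = -4, q = 0, p = 12, so u(x) = -4 + 12/(x + 0).
Then u(-3) = -4 + 12/(-3) = -8.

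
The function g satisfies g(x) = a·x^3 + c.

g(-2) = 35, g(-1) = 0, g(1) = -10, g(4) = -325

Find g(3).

-140

From g(-2) = 35 and g(-1) = 0: -8a + c = 35 and -1a + c = 0.
Subtracting: 7a = -35, so a = -5; then c = 35 − (-5)·(-8) = -5.
So g(x) = -5x³ − 5, and g(3) = -140.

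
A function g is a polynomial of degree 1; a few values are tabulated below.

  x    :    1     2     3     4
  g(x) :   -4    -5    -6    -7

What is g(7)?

-10

First differences: -1, -1, -1.
Level-1 differences are constant, so g has degree 1.
Fitting a degree-1 polynomial gives g(x) = -x - 3.
Then g(7) = -10.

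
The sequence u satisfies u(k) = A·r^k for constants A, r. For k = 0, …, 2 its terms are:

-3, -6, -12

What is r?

2

Consecutive ratio: -6/(-3) = 2, and -12/(-6) = 2, so r = 2.
Then A·2^0 = -3 gives A = -3, and u(k) = -3·2^k.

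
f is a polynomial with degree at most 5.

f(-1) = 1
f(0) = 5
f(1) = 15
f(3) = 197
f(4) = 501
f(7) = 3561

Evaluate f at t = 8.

Write f(t) = at^5 + bt^4 + ct³ + dt² + et + p; the 6 given values yield a linear system in the 6 coefficients.
Solving, the leading coefficient vanishes, and f(t) = t^4 + 3t³ + 2t² + 4t + 5.
Then f(8) = 5797.

5797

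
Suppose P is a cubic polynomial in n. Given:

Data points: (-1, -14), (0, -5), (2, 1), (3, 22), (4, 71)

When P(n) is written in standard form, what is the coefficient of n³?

Write P(n) = an³ + bn² + cn + d; the 5 given values yield a linear system in the 4 coefficients.
Solving, P(n) = 2n³ - 4n² + 3n - 5.
The coefficient of n³ is 2.

2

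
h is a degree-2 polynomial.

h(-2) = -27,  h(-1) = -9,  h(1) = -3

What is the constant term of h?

Write h(x) = ax² + bx + c; the 3 given values yield a linear system in the 3 coefficients.
Solving, h(x) = -5x² + 3x - 1.
The constant term is h(0) = -1.

-1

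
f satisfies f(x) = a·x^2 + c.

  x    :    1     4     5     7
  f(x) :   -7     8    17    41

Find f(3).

1

From f(1) = -7 and f(4) = 8: 1a + c = -7 and 16a + c = 8.
Subtracting: 15a = 15, so a = 1; then c = -7 − 1·1 = -8.
So f(x) = 1x² − 8, and f(3) = 1.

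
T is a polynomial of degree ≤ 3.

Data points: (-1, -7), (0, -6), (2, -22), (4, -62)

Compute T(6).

Write T(x) = ax³ + bx² + cx + d; the 4 given values yield a linear system in the 4 coefficients.
Solving, the leading coefficient vanishes, and T(x) = -3x² - 2x - 6.
Then T(6) = -126.

-126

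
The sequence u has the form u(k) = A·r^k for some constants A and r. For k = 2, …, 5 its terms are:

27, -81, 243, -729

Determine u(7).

Consecutive ratio: -81/27 = -3, and 243/(-81) = -3, so r = -3.
Then A·(-3)^2 = 27 gives A = 3, and u(k) = 3·(-3)^k.
u(7) = 3·(-3)^7 = -6561.

-6561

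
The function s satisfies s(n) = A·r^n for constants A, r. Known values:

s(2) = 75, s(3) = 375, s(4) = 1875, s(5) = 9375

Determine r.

Consecutive ratio: 375/75 = 5, and 1875/375 = 5, so r = 5.
Then A·5^2 = 75 gives A = 3, and s(n) = 3·5^n.

5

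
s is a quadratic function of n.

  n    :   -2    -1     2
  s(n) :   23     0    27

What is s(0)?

-7

Write s(n) = an² + bn + c; the 3 given values yield a linear system in the 3 coefficients.
Solving, s(n) = 8n² + n - 7.
The constant term is s(0) = -7.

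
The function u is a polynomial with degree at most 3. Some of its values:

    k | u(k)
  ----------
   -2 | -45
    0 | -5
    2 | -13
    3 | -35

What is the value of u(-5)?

Write u(k) = ak³ + bk² + ck + d; the 4 given values yield a linear system in the 4 coefficients.
Solving, the leading coefficient vanishes, and u(k) = -6k² + 8k - 5.
Then u(-5) = -195.

-195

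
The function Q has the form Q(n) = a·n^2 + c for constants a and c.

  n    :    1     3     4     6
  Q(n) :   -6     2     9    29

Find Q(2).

-3

From Q(1) = -6 and Q(3) = 2: 1a + c = -6 and 9a + c = 2.
Subtracting: 8a = 8, so a = 1; then c = -6 − 1·1 = -7.
So Q(n) = 1n² − 7, and Q(2) = -3.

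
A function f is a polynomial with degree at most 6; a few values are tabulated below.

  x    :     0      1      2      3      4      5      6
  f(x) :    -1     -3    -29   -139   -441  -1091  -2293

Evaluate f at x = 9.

First differences: -2, -26, -110, -302, -650, -1202. Second differences: -24, -84, -192, -348, -552. Third differences: -60, -108, -156, -204. Fourth differences: -48, -48, -48.
Level-4 differences are constant, so f has degree 4.
Fitting a degree-4 polynomial gives f(x) = -2x^4 + 2x³ - 4x² + 2x - 1.
Then f(9) = -11971.

-11971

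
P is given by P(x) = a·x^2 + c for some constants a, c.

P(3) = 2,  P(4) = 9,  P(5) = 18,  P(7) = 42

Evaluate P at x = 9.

From P(3) = 2 and P(4) = 9: 9a + c = 2 and 16a + c = 9.
Subtracting: 7a = 7, so a = 1; then c = 2 − 1·9 = -7.
So P(x) = 1x² − 7, and P(9) = 74.

74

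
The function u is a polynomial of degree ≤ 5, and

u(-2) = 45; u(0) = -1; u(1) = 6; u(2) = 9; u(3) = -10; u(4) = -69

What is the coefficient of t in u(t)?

Write u(t) = at^5 + bt^4 + ct³ + dt² + et + p; the 6 given values yield a linear system in the 6 coefficients.
Solving, the top 2 coefficients vanish, and u(t) = -3t³ + 7t² + 3t - 1.
The coefficient of t is 3.

3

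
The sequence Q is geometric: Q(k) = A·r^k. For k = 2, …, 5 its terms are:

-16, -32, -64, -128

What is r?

Consecutive ratio: -32/(-16) = 2, and -64/(-32) = 2, so r = 2.
Then A·2^2 = -16 gives A = -4, and Q(k) = -4·2^k.

2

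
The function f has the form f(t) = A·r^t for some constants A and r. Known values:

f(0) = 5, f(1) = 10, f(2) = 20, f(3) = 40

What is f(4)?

80

Consecutive ratio: 10/5 = 2, and 20/10 = 2, so r = 2.
Then A·2^0 = 5 gives A = 5, and f(t) = 5·2^t.
f(4) = 5·2^4 = 80.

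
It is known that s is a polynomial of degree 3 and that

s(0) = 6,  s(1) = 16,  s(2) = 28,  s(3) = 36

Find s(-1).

4

Write s(n) = an³ + bn² + cn + d; the 4 given values yield a linear system in the 4 coefficients.
Solving, s(n) = -n³ + 4n² + 7n + 6.
Then s(-1) = 4.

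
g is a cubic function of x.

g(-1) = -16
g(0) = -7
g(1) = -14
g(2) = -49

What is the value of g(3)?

-124

Write g(x) = ax³ + bx² + cx + d; the 4 given values yield a linear system in the 4 coefficients.
Solving, g(x) = -2x³ - 8x² + 3x - 7.
Then g(3) = -124.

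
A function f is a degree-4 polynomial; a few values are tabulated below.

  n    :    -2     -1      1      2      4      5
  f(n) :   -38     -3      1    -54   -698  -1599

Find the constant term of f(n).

6

Write f(n) = an^4 + bn³ + cn² + dn + e; the 6 given values yield a linear system in the 5 coefficients.
Solving, f(n) = -2n^4 - 2n³ - 5n² + 4n + 6.
The constant term is f(0) = 6.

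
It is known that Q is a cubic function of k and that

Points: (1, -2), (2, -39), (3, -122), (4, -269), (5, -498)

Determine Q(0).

7

First differences: -37, -83, -147, -229. Second differences: -46, -64, -82. Third differences: -18, -18.
Level-3 differences are constant, so Q has degree 3.
Fitting a degree-3 polynomial gives Q(k) = -3k³ - 5k² - k + 7.
Then Q(0) = 7.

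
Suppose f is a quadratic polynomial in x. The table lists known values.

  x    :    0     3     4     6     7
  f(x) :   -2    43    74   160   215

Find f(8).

278

Write f(x) = ax² + bx + c; the 5 given values yield a linear system in the 3 coefficients.
Solving, f(x) = 4x² + 3x - 2.
Then f(8) = 278.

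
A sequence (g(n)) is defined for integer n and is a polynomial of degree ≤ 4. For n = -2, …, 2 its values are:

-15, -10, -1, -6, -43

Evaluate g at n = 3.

-130

Write g(n) = an^4 + bn³ + cn² + dn + e; the 5 given values yield a linear system in the 5 coefficients.
Solving, the leading coefficient vanishes, and g(n) = -3n³ - 7n² + 5n - 1.
Then g(3) = -130.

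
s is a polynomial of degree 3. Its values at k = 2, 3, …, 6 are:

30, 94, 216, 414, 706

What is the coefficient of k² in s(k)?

First differences: 64, 122, 198, 292. Second differences: 58, 76, 94. Third differences: 18, 18.
Level-3 differences are constant, so s has degree 3.
Fitting a degree-3 polynomial gives s(k) = 3k³ + 2k² - 3k + 4.
The coefficient of k² is 2.

2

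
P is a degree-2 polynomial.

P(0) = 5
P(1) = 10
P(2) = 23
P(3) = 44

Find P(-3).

First differences: 5, 13, 21. Second differences: 8, 8.
Level-2 differences are constant, so P has degree 2.
Fitting a degree-2 polynomial gives P(t) = 4t² + t + 5.
Then P(-3) = 38.

38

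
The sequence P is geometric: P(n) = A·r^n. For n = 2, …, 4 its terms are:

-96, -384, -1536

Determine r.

Consecutive ratio: -384/(-96) = 4, and -1536/(-384) = 4, so r = 4.
Then A·4^2 = -96 gives A = -6, and P(n) = -6·4^n.

4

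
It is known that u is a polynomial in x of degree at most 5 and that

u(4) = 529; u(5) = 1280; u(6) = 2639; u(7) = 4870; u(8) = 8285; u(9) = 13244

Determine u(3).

First differences: 751, 1359, 2231, 3415, 4959. Second differences: 608, 872, 1184, 1544. Third differences: 264, 312, 360. Fourth differences: 48, 48.
Level-4 differences are constant, so u has degree 4.
Fitting a degree-4 polynomial gives u(x) = 2x^4 + 2x² - 5x + 5.
Then u(3) = 170.

170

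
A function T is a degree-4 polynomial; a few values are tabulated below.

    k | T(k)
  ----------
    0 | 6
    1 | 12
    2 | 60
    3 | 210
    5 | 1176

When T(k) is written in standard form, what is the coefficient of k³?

Write T(k) = ak^4 + bk³ + ck² + dk + e; the 5 given values yield a linear system in the 5 coefficients.
Solving, T(k) = k^4 + 4k³ + 2k² - k + 6.
The coefficient of k³ is 4.

4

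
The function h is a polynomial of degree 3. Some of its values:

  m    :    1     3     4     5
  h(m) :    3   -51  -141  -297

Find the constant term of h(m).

3

Write h(m) = am³ + bm² + cm + d; the 4 given values yield a linear system in the 4 coefficients.
Solving, h(m) = -3m³ + 3m² + 3.
The constant term is h(0) = 3.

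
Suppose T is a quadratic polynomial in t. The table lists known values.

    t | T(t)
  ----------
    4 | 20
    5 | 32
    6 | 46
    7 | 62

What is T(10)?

First differences: 12, 14, 16. Second differences: 2, 2.
Level-2 differences are constant, so T has degree 2.
Fitting a degree-2 polynomial gives T(t) = t² + 3t - 8.
Then T(10) = 122.

122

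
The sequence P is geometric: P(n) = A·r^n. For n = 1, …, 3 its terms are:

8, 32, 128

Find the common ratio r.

4

Consecutive ratio: 32/8 = 4, and 128/32 = 4, so r = 4.
Then A·4^1 = 8 gives A = 2, and P(n) = 2·4^n.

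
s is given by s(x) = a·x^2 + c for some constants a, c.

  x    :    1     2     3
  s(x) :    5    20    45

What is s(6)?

180

From s(1) = 5 and s(2) = 20: 1a + c = 5 and 4a + c = 20.
Subtracting: 3a = 15, so a = 5; then c = 5 − 5·1 = 0.
So s(x) = 5x² + 0, and s(6) = 180.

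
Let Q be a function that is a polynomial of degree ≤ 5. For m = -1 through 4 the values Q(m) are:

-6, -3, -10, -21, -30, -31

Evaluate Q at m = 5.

-18

First differences: 3, -7, -11, -9, -1. Second differences: -10, -4, 2, 8. Third differences: 6, 6, 6.
Level-3 differences are constant, so Q has degree 3.
Fitting a degree-3 polynomial gives Q(m) = m³ - 5m² - 3m - 3.
Then Q(5) = -18.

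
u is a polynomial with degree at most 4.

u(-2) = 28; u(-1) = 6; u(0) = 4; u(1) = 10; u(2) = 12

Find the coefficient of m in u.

4

Write u(m) = am^4 + bm³ + cm² + dm + e; the 5 given values yield a linear system in the 5 coefficients.
Solving, the leading coefficient vanishes, and u(m) = -2m³ + 4m² + 4m + 4.
The coefficient of m is 4.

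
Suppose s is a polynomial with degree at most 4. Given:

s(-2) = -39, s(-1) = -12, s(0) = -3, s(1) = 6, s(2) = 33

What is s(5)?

402

Write s(m) = am^4 + bm³ + cm² + dm + e; the 5 given values yield a linear system in the 5 coefficients.
Solving, the leading coefficient vanishes, and s(m) = 3m³ + 6m - 3.
Then s(5) = 402.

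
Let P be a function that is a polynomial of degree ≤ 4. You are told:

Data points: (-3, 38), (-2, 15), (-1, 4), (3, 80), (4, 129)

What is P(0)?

Write P(t) = at^4 + bt³ + ct² + dt + e; the 5 given values yield a linear system in the 5 coefficients.
Solving, the top 2 coefficients vanish, and P(t) = 6t² + 7t + 5.
The constant term is P(0) = 5.

5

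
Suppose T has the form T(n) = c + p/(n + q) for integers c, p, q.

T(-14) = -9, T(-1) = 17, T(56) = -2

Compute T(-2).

(T(n) − c)(n + q) = p for each data point; the three points give a linear system in c and q, then p follows.
Solving: c = -3, q = 4, p = 60, so T(n) = -3 + 60/(n + 4).
Then T(-2) = -3 + 60/2 = 27.

27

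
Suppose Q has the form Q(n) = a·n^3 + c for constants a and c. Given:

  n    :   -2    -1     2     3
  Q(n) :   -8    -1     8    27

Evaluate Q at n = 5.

From Q(-2) = -8 and Q(-1) = -1: -8a + c = -8 and -1a + c = -1.
Subtracting: 7a = 7, so a = 1; then c = -8 − 1·(-8) = 0.
So Q(n) = 1n³ + 0, and Q(5) = 125.

125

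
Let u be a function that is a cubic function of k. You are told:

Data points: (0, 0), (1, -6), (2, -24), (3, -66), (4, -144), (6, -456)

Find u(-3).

Write u(k) = ak³ + bk² + ck + d; the 6 given values yield a linear system in the 4 coefficients.
Solving, u(k) = -2k³ - 4k.
Then u(-3) = 66.

66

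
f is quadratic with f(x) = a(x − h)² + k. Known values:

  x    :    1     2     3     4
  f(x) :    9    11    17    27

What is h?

1

First differences 2, 6, 10; second difference 4 = 2a, so a = 2.
Expanding, the x-coefficient is −2ah = -4h; matching it to the data gives h = 1, and then k = 9.
So f(x) = 2(x − 1)² + 9.
Hence h = 1.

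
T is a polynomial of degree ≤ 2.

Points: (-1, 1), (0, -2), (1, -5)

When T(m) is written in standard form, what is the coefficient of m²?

First differences: -3, -3.
Level-1 differences are constant, so T has degree 1.
Fitting a degree-1 polynomial gives T(m) = -3m - 2.
The coefficient of m² is 0.

0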